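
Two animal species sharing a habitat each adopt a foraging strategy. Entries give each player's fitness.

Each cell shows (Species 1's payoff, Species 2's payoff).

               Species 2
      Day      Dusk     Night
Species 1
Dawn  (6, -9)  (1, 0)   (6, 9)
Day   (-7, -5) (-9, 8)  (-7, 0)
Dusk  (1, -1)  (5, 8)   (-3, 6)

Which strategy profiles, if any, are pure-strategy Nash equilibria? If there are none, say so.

Pure-strategy Nash equilibria: (Dawn, Night), (Dusk, Dusk)

(Dawn, Day): Species 2 can switch to Dusk (-9 → 0). Not NE.
(Dawn, Dusk): Species 1 can switch to Dusk (1 → 5). Not NE.
(Dawn, Night): Species 1 gets 6, best alternative -3; Species 2 gets 9, best alternative 0. No profitable deviation — NE.
(Day, Day): Species 1 can switch to Dawn (-7 → 6). Not NE.
(Day, Dusk): Species 1 can switch to Dawn (-9 → 1). Not NE.
(Day, Night): Species 1 can switch to Dawn (-7 → 6). Not NE.
(Dusk, Day): Species 1 can switch to Dawn (1 → 6). Not NE.
(Dusk, Dusk): Species 1 gets 5, best alternative 1; Species 2 gets 8, best alternative 6. No profitable deviation — NE.
(The remaining 1 profile has a profitable deviation by the same check.)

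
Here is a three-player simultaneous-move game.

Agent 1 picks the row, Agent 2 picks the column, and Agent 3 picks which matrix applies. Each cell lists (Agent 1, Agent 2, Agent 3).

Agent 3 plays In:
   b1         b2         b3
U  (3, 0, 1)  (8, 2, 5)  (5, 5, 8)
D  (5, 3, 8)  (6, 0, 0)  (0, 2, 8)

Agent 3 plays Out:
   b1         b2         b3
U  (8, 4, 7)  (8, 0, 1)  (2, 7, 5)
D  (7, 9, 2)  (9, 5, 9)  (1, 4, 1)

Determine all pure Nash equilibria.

Pure-strategy Nash equilibria: (U, b3, In); (D, b1, In)

Mark each player's best response to every combination of opponents' strategies; a profile where every player is best-responding is a pure Nash equilibrium.
Agent 1 against (b1, In): payoffs 3, 5 → best response D.
Agent 1 against (b1, Out): payoffs 8, 7 → best response U.
Agent 1 against (b2, In): payoffs 8, 6 → best response U.
Agent 1 against (b2, Out): payoffs 8, 9 → best response D.
Agent 1 against (b3, In): payoffs 5, 0 → best response U.
Agent 1 against (b3, Out): payoffs 2, 1 → best response U.
Agent 2 against (U, In): payoffs 0, 2, 5 → best response b3.
Agent 2 against (U, Out): payoffs 4, 0, 7 → best response b3.
Agent 2 against (D, In): payoffs 3, 0, 2 → best response b1.
Agent 2 against (D, Out): payoffs 9, 5, 4 → best response b1.
Agent 3 against (U, b1): payoffs 1, 7 → best response Out.
Agent 3 against (U, b2): payoffs 5, 1 → best response In.
Agent 3 against (U, b3): payoffs 8, 5 → best response In.
Agent 3 against (D, b1): payoffs 8, 2 → best response In.
Agent 3 against (D, b2): payoffs 0, 9 → best response Out.
Agent 3 against (D, b3): payoffs 8, 1 → best response In.
Mutual best responses: (U, b3, In); (D, b1, In).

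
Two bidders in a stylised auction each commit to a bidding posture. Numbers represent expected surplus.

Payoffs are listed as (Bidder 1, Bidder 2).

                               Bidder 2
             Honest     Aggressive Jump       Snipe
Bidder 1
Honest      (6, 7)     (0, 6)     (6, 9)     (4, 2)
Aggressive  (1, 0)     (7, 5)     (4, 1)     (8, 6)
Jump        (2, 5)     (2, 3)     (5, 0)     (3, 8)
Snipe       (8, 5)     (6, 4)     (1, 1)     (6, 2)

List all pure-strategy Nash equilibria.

For each strategy profile, look for a profitable unilateral deviation.
(Honest, Honest): Bidder 1 can switch to Snipe (6 → 8). Not NE.
(Honest, Aggressive): Bidder 1 can switch to Aggressive (0 → 7). Not NE.
(Honest, Jump): Bidder 1 gets 6, best alternative 5; Bidder 2 gets 9, best alternative 7. No profitable deviation — NE.
(Honest, Snipe): Bidder 1 can switch to Aggressive (4 → 8). Not NE.
(Aggressive, Honest): Bidder 1 can switch to Honest (1 → 6). Not NE.
(Aggressive, Aggressive): Bidder 2 can switch to Snipe (5 → 6). Not NE.
(Aggressive, Jump): Bidder 1 can switch to Honest (4 → 6). Not NE.
(Aggressive, Snipe): Bidder 1 gets 8, best alternative 6; Bidder 2 gets 6, best alternative 5. No profitable deviation — NE.
(Snipe, Honest): Bidder 1 gets 8, best alternative 6; Bidder 2 gets 5, best alternative 4. No profitable deviation — NE.
(The remaining 7 profiles each have a profitable deviation by the same check.)

Pure-strategy Nash equilibria: (Honest, Jump); (Aggressive, Snipe); (Snipe, Honest)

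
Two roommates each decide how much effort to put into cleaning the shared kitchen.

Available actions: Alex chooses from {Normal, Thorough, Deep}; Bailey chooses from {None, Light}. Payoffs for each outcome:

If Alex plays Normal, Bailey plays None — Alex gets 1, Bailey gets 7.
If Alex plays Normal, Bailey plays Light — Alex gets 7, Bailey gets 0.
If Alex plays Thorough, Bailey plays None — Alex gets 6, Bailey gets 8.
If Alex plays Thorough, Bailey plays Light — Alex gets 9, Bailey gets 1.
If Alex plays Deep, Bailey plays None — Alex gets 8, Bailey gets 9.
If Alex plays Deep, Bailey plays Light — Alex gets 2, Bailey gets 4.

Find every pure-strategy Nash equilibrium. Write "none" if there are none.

For each player, find the best response to each opponent profile; mutual best responses are the pure NE.
Alex against None: payoffs 1, 6, 8 → best response Deep.
Alex against Light: payoffs 7, 9, 2 → best response Thorough.
Bailey against Normal: payoffs 7, 0 → best response None.
Bailey against Thorough: payoffs 8, 1 → best response None.
Bailey against Deep: payoffs 9, 4 → best response None.
Mutual best responses: (Deep, None).

Pure NE: (Deep, None)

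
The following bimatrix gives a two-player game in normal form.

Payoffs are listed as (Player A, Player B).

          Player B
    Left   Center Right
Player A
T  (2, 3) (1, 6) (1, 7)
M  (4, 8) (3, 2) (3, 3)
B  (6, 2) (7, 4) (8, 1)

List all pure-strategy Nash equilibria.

Player A against Left: payoffs 2, 4, 6 → best response B.
Player A against Center: payoffs 1, 3, 7 → best response B.
Player A against Right: payoffs 1, 3, 8 → best response B.
Player B against T: payoffs 3, 6, 7 → best response Right.
Player B against M: payoffs 8, 2, 3 → best response Left.
Player B against B: payoffs 2, 4, 1 → best response Center.
Mutual best responses: (B, Center).

The unique pure-strategy Nash equilibrium is (B, Center).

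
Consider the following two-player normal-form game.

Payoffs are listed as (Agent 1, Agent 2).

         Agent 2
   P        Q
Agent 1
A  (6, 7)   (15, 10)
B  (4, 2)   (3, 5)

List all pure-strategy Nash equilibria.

Pure NE: (A, Q)

Agent 1 against P: payoffs 6, 4 → best response A.
Agent 1 against Q: payoffs 15, 3 → best response A.
Agent 2 against A: payoffs 7, 10 → best response Q.
Agent 2 against B: payoffs 2, 5 → best response Q.
Mutual best responses: (A, Q).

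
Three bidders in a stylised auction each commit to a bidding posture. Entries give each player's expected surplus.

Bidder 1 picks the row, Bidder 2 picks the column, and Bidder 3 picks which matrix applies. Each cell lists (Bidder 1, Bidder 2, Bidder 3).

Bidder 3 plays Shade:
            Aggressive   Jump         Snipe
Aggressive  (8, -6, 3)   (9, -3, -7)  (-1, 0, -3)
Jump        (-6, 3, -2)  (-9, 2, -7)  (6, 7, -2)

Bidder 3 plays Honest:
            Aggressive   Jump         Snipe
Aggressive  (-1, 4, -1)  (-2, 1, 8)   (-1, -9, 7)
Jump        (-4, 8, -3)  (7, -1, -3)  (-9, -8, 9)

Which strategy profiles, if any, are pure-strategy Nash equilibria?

There is no pure-strategy Nash equilibrium.

For each strategy profile, look for a profitable unilateral deviation.
(Aggressive, Aggressive, Shade): Bidder 2 can switch to Jump (-6 → -3). Not NE.
(Aggressive, Aggressive, Honest): Bidder 3 can switch to Shade (-1 → 3). Not NE.
(Aggressive, Jump, Shade): Bidder 2 can switch to Snipe (-3 → 0). Not NE.
(Aggressive, Jump, Honest): Bidder 1 can switch to Jump (-2 → 7). Not NE.
(Aggressive, Snipe, Shade): Bidder 1 can switch to Jump (-1 → 6). Not NE.
(Aggressive, Snipe, Honest): Bidder 2 can switch to Aggressive (-9 → 4). Not NE.
(Jump, Aggressive, Shade): Bidder 1 can switch to Aggressive (-6 → 8). Not NE.
(Jump, Aggressive, Honest): Bidder 1 can switch to Aggressive (-4 → -1). Not NE.
(Jump, Jump, Shade): Bidder 1 can switch to Aggressive (-9 → 9). Not NE.
(Jump, Jump, Honest): Bidder 2 can switch to Aggressive (-1 → 8). Not NE.
(The remaining 2 profiles each have a profitable deviation by the same check.)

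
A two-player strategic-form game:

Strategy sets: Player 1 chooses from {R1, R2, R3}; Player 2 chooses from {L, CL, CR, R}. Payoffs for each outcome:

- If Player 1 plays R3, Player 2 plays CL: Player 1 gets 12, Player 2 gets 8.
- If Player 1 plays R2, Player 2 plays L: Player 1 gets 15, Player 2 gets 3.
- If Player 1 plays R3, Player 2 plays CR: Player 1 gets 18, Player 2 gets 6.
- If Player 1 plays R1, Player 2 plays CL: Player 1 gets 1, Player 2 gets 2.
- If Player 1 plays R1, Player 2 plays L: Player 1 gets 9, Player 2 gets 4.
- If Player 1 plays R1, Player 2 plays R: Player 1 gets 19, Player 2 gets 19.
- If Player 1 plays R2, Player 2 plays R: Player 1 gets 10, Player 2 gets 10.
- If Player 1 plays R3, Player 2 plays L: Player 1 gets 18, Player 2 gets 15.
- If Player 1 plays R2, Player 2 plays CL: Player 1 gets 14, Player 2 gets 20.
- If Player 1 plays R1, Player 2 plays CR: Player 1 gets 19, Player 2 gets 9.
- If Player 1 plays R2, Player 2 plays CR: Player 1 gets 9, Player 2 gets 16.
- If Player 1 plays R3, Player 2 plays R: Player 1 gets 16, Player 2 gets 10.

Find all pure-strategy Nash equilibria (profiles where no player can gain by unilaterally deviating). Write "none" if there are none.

Player 1 against L: payoffs 9, 15, 18 → best response R3.
Player 1 against CL: payoffs 1, 14, 12 → best response R2.
Player 1 against CR: payoffs 19, 9, 18 → best response R1.
Player 1 against R: payoffs 19, 10, 16 → best response R1.
Player 2 against R1: payoffs 4, 2, 9, 19 → best response R.
Player 2 against R2: payoffs 3, 20, 16, 10 → best response CL.
Player 2 against R3: payoffs 15, 8, 6, 10 → best response L.
Mutual best responses: (R1, R); (R2, CL); (R3, L).

The pure Nash equilibria are (R1, R) and (R2, CL) and (R3, L).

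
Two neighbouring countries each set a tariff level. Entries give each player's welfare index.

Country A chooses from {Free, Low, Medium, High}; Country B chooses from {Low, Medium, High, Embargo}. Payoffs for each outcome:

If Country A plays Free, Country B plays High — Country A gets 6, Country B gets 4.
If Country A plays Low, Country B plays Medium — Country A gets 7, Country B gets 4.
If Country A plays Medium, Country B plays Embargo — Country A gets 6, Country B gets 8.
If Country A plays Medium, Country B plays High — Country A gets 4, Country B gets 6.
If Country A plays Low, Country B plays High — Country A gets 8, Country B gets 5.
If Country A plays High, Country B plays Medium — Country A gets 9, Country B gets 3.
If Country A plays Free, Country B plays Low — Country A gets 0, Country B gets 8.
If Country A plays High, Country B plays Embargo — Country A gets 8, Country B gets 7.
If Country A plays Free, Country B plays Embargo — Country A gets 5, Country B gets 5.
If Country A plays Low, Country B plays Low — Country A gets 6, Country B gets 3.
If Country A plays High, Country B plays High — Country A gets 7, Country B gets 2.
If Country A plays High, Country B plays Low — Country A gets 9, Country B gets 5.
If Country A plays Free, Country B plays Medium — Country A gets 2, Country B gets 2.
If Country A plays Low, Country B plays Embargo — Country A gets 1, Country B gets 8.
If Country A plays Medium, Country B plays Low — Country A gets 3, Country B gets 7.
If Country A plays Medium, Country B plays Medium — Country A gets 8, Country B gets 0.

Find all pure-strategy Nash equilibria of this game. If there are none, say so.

Country A against Low: payoffs 0, 6, 3, 9 → best response High.
Country A against Medium: payoffs 2, 7, 8, 9 → best response High.
Country A against High: payoffs 6, 8, 4, 7 → best response Low.
Country A against Embargo: payoffs 5, 1, 6, 8 → best response High.
Country B against Free: payoffs 8, 2, 4, 5 → best response Low.
Country B against Low: payoffs 3, 4, 5, 8 → best response Embargo.
Country B against Medium: payoffs 7, 0, 6, 8 → best response Embargo.
Country B against High: payoffs 5, 3, 2, 7 → best response Embargo.
Mutual best responses: (High, Embargo).

Pure NE: (High, Embargo)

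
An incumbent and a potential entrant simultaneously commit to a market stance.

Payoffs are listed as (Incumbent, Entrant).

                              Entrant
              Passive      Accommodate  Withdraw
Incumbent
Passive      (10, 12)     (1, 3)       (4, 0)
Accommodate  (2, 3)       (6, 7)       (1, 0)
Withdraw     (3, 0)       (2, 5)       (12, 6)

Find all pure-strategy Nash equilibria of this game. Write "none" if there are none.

Pure-strategy Nash equilibria: (Passive, Passive), (Accommodate, Accommodate), (Withdraw, Withdraw)

For each strategy profile, look for a profitable unilateral deviation.
(Passive, Passive): Incumbent gets 10, best alternative 3; Entrant gets 12, best alternative 3. No profitable deviation — NE.
(Passive, Accommodate): Incumbent can switch to Accommodate (1 → 6). Not NE.
(Passive, Withdraw): Incumbent can switch to Withdraw (4 → 12). Not NE.
(Accommodate, Passive): Incumbent can switch to Passive (2 → 10). Not NE.
(Accommodate, Accommodate): Incumbent gets 6, best alternative 2; Entrant gets 7, best alternative 3. No profitable deviation — NE.
(Accommodate, Withdraw): Incumbent can switch to Passive (1 → 4). Not NE.
(Withdraw, Passive): Incumbent can switch to Passive (3 → 10). Not NE.
(Withdraw, Accommodate): Incumbent can switch to Accommodate (2 → 6). Not NE.
(Withdraw, Withdraw): Incumbent gets 12, best alternative 4; Entrant gets 6, best alternative 5. No profitable deviation — NE.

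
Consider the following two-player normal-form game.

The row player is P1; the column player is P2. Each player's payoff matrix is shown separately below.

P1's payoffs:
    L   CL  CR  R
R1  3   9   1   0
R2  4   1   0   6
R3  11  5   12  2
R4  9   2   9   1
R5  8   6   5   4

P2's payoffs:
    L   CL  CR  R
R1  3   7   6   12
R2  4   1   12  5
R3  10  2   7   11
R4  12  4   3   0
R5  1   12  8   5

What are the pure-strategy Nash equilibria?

There is no pure-strategy Nash equilibrium.

P1 against L: payoffs 3, 4, 11, 9, 8 → best response R3.
P1 against CL: payoffs 9, 1, 5, 2, 6 → best response R1.
P1 against CR: payoffs 1, 0, 12, 9, 5 → best response R3.
P1 against R: payoffs 0, 6, 2, 1, 4 → best response R2.
P2 against R1: payoffs 3, 7, 6, 12 → best response R.
P2 against R2: payoffs 4, 1, 12, 5 → best response CR.
P2 against R3: payoffs 10, 2, 7, 11 → best response R.
P2 against R4: payoffs 12, 4, 3, 0 → best response L.
P2 against R5: payoffs 1, 12, 8, 5 → best response CL.
No profile is a mutual best response for all players.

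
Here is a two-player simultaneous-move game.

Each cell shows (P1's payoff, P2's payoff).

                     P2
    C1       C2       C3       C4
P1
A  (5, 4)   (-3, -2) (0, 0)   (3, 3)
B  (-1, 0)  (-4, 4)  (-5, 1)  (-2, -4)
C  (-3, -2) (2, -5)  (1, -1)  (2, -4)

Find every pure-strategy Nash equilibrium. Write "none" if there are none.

(A, C1): P1 gets 5, best alternative -1; P2 gets 4, best alternative 3. No profitable deviation — NE.
(A, C2): P1 can switch to C (-3 → 2). Not NE.
(A, C3): P1 can switch to C (0 → 1). Not NE.
(A, C4): P2 can switch to C1 (3 → 4). Not NE.
(B, C1): P1 can switch to A (-1 → 5). Not NE.
(B, C2): P1 can switch to A (-4 → -3). Not NE.
(B, C3): P1 can switch to A (-5 → 0). Not NE.
(C, C3): P1 gets 1, best alternative 0; P2 gets -1, best alternative -2. No profitable deviation — NE.
(The remaining 4 profiles each have a profitable deviation by the same check.)

(A, C1) and (C, C3)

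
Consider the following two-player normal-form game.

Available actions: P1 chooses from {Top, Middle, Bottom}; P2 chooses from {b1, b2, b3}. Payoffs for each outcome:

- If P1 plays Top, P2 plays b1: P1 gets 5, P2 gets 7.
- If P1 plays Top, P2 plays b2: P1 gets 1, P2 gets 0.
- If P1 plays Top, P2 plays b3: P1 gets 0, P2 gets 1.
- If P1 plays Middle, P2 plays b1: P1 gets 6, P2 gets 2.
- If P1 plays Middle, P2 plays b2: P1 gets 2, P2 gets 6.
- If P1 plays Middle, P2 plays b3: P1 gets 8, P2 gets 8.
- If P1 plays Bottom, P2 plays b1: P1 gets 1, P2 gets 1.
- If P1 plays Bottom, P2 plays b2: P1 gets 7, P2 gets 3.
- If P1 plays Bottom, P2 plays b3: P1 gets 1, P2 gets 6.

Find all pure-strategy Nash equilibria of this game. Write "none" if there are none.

Pure NE: (Middle, b3)

(Top, b1): P1 can switch to Middle (5 → 6). Not NE.
(Top, b2): P1 can switch to Middle (1 → 2). Not NE.
(Top, b3): P1 can switch to Middle (0 → 8). Not NE.
(Middle, b1): P2 can switch to b2 (2 → 6). Not NE.
(Middle, b2): P1 can switch to Bottom (2 → 7). Not NE.
(Middle, b3): P1 gets 8, best alternative 1; P2 gets 8, best alternative 6. No profitable deviation — NE.
(Bottom, b1): P1 can switch to Top (1 → 5). Not NE.
(Bottom, b2): P2 can switch to b3 (3 → 6). Not NE.
(Bottom, b3): P1 can switch to Middle (1 → 8). Not NE.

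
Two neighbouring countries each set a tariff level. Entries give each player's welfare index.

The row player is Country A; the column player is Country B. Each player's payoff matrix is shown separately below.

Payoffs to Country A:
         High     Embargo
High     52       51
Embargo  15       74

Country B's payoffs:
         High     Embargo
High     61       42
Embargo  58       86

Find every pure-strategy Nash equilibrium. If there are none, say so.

(High, High) and (Embargo, Embargo)

Country A against High: payoffs 52, 15 → best response High.
Country A against Embargo: payoffs 51, 74 → best response Embargo.
Country B against High: payoffs 61, 42 → best response High.
Country B against Embargo: payoffs 58, 86 → best response Embargo.
Mutual best responses: (High, High); (Embargo, Embargo).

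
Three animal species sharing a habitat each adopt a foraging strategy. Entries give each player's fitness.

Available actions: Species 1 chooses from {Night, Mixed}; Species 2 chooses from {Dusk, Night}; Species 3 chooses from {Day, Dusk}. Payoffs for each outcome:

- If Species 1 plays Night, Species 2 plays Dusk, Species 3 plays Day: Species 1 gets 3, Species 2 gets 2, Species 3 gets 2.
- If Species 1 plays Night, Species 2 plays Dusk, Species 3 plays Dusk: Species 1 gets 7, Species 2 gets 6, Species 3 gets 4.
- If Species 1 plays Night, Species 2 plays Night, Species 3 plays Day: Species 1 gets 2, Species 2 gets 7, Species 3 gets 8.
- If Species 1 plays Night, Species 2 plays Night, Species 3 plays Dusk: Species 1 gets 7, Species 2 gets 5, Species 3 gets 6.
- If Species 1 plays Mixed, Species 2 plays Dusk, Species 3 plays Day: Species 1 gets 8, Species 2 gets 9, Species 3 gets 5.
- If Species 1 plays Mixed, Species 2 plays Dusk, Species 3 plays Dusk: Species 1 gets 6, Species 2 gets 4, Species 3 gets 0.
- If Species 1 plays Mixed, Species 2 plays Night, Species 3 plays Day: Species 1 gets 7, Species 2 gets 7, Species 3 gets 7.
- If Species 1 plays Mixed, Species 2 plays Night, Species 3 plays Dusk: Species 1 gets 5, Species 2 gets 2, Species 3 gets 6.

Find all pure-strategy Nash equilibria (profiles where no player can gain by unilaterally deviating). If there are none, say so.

Pure-strategy Nash equilibria: (Night, Dusk, Dusk) and (Mixed, Dusk, Day)

Mark each player's best response to every combination of opponents' strategies; a profile where every player is best-responding is a pure Nash equilibrium.
Species 1 against (Dusk, Day): payoffs 3, 8 → best response Mixed.
Species 1 against (Dusk, Dusk): payoffs 7, 6 → best response Night.
Species 1 against (Night, Day): payoffs 2, 7 → best response Mixed.
Species 1 against (Night, Dusk): payoffs 7, 5 → best response Night.
Species 2 against (Night, Day): payoffs 2, 7 → best response Night.
Species 2 against (Night, Dusk): payoffs 6, 5 → best response Dusk.
Species 2 against (Mixed, Day): payoffs 9, 7 → best response Dusk.
Species 2 against (Mixed, Dusk): payoffs 4, 2 → best response Dusk.
Species 3 against (Night, Dusk): payoffs 2, 4 → best response Dusk.
Species 3 against (Night, Night): payoffs 8, 6 → best response Day.
Species 3 against (Mixed, Dusk): payoffs 5, 0 → best response Day.
Species 3 against (Mixed, Night): payoffs 7, 6 → best response Day.
Mutual best responses: (Night, Dusk, Dusk); (Mixed, Dusk, Day).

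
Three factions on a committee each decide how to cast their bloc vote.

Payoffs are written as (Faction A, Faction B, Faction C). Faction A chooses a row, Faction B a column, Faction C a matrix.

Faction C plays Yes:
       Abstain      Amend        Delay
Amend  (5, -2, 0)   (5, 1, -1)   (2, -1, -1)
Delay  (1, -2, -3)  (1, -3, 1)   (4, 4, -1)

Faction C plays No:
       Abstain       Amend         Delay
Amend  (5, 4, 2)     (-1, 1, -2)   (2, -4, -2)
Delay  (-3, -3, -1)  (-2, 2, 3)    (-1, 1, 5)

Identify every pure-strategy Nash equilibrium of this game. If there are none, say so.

(Amend, Abstain, No); (Amend, Amend, Yes)

For each strategy profile, look for a profitable unilateral deviation.
(Amend, Abstain, Yes): Faction B can switch to Amend (-2 → 1). Not NE.
(Amend, Abstain, No): Faction A gets 5, best alternative -3; Faction B gets 4, best alternative 1; Faction C gets 2, best alternative 0. No profitable deviation — NE.
(Amend, Amend, Yes): Faction A gets 5, best alternative 1; Faction B gets 1, best alternative -1; Faction C gets -1, best alternative -2. No profitable deviation — NE.
(Amend, Amend, No): Faction B can switch to Abstain (1 → 4). Not NE.
(Amend, Delay, Yes): Faction A can switch to Delay (2 → 4). Not NE.
(Amend, Delay, No): Faction B can switch to Abstain (-4 → 4). Not NE.
(Delay, Abstain, Yes): Faction A can switch to Amend (1 → 5). Not NE.
(Delay, Abstain, No): Faction A can switch to Amend (-3 → 5). Not NE.
(Delay, Amend, Yes): Faction A can switch to Amend (1 → 5). Not NE.
(Delay, Amend, No): Faction A can switch to Amend (-2 → -1). Not NE.
(The remaining 2 profiles each have a profitable deviation by the same check.)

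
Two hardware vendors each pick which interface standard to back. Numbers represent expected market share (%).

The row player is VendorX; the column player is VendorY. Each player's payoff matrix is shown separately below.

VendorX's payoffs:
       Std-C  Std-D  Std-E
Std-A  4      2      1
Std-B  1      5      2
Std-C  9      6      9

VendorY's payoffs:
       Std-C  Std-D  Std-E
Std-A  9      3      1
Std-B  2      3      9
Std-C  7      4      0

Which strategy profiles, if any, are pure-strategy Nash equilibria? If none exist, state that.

VendorX against Std-C: payoffs 4, 1, 9 → best response Std-C.
VendorX against Std-D: payoffs 2, 5, 6 → best response Std-C.
VendorX against Std-E: payoffs 1, 2, 9 → best response Std-C.
VendorY against Std-A: payoffs 9, 3, 1 → best response Std-C.
VendorY against Std-B: payoffs 2, 3, 9 → best response Std-E.
VendorY against Std-C: payoffs 7, 4, 0 → best response Std-C.
Mutual best responses: (Std-C, Std-C).

(Std-C, Std-C)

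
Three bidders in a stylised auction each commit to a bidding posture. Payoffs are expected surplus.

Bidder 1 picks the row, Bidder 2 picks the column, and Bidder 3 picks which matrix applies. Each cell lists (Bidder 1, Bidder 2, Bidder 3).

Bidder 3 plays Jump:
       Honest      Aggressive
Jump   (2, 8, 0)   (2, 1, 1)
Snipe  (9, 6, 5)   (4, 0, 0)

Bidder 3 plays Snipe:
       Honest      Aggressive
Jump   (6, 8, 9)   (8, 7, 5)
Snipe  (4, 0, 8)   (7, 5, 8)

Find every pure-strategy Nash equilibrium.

(Jump, Honest, Snipe)

For each player, find the best response to each opponent profile; mutual best responses are the pure NE.
Bidder 1 against (Honest, Jump): payoffs 2, 9 → best response Snipe.
Bidder 1 against (Honest, Snipe): payoffs 6, 4 → best response Jump.
Bidder 1 against (Aggressive, Jump): payoffs 2, 4 → best response Snipe.
Bidder 1 against (Aggressive, Snipe): payoffs 8, 7 → best response Jump.
Bidder 2 against (Jump, Jump): payoffs 8, 1 → best response Honest.
Bidder 2 against (Jump, Snipe): payoffs 8, 7 → best response Honest.
Bidder 2 against (Snipe, Jump): payoffs 6, 0 → best response Honest.
Bidder 2 against (Snipe, Snipe): payoffs 0, 5 → best response Aggressive.
Bidder 3 against (Jump, Honest): payoffs 0, 9 → best response Snipe.
Bidder 3 against (Jump, Aggressive): payoffs 1, 5 → best response Snipe.
Bidder 3 against (Snipe, Honest): payoffs 5, 8 → best response Snipe.
Bidder 3 against (Snipe, Aggressive): payoffs 0, 8 → best response Snipe.
Mutual best responses: (Jump, Honest, Snipe).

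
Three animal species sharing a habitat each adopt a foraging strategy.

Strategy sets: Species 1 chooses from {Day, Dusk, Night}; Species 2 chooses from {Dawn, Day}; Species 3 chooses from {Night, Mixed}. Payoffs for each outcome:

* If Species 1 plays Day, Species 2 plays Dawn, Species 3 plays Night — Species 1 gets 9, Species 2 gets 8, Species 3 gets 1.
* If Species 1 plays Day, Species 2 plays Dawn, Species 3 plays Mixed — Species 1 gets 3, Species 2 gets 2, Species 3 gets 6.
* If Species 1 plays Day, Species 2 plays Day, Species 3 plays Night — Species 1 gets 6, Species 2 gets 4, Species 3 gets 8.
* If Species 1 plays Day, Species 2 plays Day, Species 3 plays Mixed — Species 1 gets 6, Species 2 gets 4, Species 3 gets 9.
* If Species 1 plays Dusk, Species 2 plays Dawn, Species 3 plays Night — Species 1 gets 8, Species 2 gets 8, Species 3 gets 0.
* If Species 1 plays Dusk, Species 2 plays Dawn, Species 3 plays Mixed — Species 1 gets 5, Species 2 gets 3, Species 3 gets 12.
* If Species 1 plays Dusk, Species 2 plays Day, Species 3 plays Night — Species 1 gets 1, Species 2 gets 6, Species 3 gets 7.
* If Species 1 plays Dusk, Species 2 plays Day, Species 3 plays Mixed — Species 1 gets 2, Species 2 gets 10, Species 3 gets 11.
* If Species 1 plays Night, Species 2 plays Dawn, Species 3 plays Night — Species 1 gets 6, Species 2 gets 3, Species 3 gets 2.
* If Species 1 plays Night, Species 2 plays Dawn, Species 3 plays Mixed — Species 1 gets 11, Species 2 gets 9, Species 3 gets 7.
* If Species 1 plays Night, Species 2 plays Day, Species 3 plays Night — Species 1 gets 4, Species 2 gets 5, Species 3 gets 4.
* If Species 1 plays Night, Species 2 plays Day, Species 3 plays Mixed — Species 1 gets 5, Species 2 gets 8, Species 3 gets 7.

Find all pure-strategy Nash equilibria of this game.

(Day, Dawn, Night): Species 3 can switch to Mixed (1 → 6). Not NE.
(Day, Dawn, Mixed): Species 1 can switch to Dusk (3 → 5). Not NE.
(Day, Day, Night): Species 2 can switch to Dawn (4 → 8). Not NE.
(Day, Day, Mixed): Species 1 gets 6, best alternative 5; Species 2 gets 4, best alternative 2; Species 3 gets 9, best alternative 8. No profitable deviation — NE.
(Dusk, Dawn, Night): Species 1 can switch to Day (8 → 9). Not NE.
(Dusk, Dawn, Mixed): Species 1 can switch to Night (5 → 11). Not NE.
(Dusk, Day, Night): Species 1 can switch to Day (1 → 6). Not NE.
(Dusk, Day, Mixed): Species 1 can switch to Day (2 → 6). Not NE.
(Night, Dawn, Night): Species 1 can switch to Day (6 → 9). Not NE.
(Night, Dawn, Mixed): Species 1 gets 11, best alternative 5; Species 2 gets 9, best alternative 8; Species 3 gets 7, best alternative 2. No profitable deviation — NE.
(The remaining 2 profiles each have a profitable deviation by the same check.)

Pure-strategy Nash equilibria: (Day, Day, Mixed) and (Night, Dawn, Mixed)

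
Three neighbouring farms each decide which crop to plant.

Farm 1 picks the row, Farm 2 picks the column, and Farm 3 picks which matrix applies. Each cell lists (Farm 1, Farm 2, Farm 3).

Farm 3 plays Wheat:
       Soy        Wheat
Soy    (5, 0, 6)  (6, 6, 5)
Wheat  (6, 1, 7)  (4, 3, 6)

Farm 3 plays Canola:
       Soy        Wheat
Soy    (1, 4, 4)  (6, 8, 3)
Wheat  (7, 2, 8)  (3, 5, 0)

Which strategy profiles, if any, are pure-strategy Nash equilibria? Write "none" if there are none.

For each strategy profile, look for a profitable unilateral deviation.
(Soy, Soy, Wheat): Farm 1 can switch to Wheat (5 → 6). Not NE.
(Soy, Soy, Canola): Farm 1 can switch to Wheat (1 → 7). Not NE.
(Soy, Wheat, Wheat): Farm 1 gets 6, best alternative 4; Farm 2 gets 6, best alternative 0; Farm 3 gets 5, best alternative 3. No profitable deviation — NE.
(Soy, Wheat, Canola): Farm 3 can switch to Wheat (3 → 5). Not NE.
(Wheat, Soy, Wheat): Farm 2 can switch to Wheat (1 → 3). Not NE.
(Wheat, Soy, Canola): Farm 2 can switch to Wheat (2 → 5). Not NE.
(Wheat, Wheat, Wheat): Farm 1 can switch to Soy (4 → 6). Not NE.
(Wheat, Wheat, Canola): Farm 1 can switch to Soy (3 → 6). Not NE.

Pure NE: (Soy, Wheat, Wheat)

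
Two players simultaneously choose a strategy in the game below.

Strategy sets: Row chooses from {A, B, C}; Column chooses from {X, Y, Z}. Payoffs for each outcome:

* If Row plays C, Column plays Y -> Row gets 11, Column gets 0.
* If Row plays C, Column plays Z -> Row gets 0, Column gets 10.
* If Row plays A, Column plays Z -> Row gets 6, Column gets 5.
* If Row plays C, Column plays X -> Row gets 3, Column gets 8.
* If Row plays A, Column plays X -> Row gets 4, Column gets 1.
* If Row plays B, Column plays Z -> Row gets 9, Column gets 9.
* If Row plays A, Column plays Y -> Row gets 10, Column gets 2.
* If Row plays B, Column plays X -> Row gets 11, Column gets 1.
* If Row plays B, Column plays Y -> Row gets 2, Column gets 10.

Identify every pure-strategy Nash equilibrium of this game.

There is no pure-strategy Nash equilibrium.

(A, X): Row can switch to B (4 → 11). Not NE.
(A, Y): Row can switch to C (10 → 11). Not NE.
(A, Z): Row can switch to B (6 → 9). Not NE.
(B, X): Column can switch to Y (1 → 10). Not NE.
(B, Y): Row can switch to A (2 → 10). Not NE.
(B, Z): Column can switch to Y (9 → 10). Not NE.
(C, X): Row can switch to A (3 → 4). Not NE.
(C, Y): Column can switch to X (0 → 8). Not NE.
(C, Z): Row can switch to A (0 → 6). Not NE.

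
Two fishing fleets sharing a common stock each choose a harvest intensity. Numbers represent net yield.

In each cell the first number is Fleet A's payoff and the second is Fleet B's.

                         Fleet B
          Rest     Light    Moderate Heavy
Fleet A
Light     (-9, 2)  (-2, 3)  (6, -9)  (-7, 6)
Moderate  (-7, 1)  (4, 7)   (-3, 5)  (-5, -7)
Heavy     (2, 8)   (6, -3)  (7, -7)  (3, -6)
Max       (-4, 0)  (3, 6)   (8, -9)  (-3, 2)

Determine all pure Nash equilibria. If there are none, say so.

For each player, find the best response to each opponent profile; mutual best responses are the pure NE.
Fleet A against Rest: payoffs -9, -7, 2, -4 → best response Heavy.
Fleet A against Light: payoffs -2, 4, 6, 3 → best response Heavy.
Fleet A against Moderate: payoffs 6, -3, 7, 8 → best response Max.
Fleet A against Heavy: payoffs -7, -5, 3, -3 → best response Heavy.
Fleet B against Light: payoffs 2, 3, -9, 6 → best response Heavy.
Fleet B against Moderate: payoffs 1, 7, 5, -7 → best response Light.
Fleet B against Heavy: payoffs 8, -3, -7, -6 → best response Rest.
Fleet B against Max: payoffs 0, 6, -9, 2 → best response Light.
Mutual best responses: (Heavy, Rest).

The unique pure-strategy Nash equilibrium is (Heavy, Rest).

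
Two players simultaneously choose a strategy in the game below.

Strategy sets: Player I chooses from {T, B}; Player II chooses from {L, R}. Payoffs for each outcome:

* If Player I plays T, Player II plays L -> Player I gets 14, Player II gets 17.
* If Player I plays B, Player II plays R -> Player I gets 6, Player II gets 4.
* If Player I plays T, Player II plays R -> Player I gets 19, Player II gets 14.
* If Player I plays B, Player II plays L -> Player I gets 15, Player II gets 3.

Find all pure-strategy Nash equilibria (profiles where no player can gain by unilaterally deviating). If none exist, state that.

For each strategy profile, look for a profitable unilateral deviation.
(T, L): Player I can switch to B (14 → 15). Not NE.
(T, R): Player II can switch to L (14 → 17). Not NE.
(B, L): Player II can switch to R (3 → 4). Not NE.
(B, R): Player I can switch to T (6 → 19). Not NE.

No pure-strategy Nash equilibrium.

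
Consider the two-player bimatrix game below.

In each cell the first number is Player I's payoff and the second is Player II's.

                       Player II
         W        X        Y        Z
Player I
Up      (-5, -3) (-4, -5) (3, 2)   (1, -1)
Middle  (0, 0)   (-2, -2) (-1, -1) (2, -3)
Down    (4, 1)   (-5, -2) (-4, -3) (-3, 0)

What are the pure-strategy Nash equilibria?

Player I against W: payoffs -5, 0, 4 → best response Down.
Player I against X: payoffs -4, -2, -5 → best response Middle.
Player I against Y: payoffs 3, -1, -4 → best response Up.
Player I against Z: payoffs 1, 2, -3 → best response Middle.
Player II against Up: payoffs -3, -5, 2, -1 → best response Y.
Player II against Middle: payoffs 0, -2, -1, -3 → best response W.
Player II against Down: payoffs 1, -2, -3, 0 → best response W.
Mutual best responses: (Up, Y); (Down, W).

The pure Nash equilibria are (Up, Y), (Down, W).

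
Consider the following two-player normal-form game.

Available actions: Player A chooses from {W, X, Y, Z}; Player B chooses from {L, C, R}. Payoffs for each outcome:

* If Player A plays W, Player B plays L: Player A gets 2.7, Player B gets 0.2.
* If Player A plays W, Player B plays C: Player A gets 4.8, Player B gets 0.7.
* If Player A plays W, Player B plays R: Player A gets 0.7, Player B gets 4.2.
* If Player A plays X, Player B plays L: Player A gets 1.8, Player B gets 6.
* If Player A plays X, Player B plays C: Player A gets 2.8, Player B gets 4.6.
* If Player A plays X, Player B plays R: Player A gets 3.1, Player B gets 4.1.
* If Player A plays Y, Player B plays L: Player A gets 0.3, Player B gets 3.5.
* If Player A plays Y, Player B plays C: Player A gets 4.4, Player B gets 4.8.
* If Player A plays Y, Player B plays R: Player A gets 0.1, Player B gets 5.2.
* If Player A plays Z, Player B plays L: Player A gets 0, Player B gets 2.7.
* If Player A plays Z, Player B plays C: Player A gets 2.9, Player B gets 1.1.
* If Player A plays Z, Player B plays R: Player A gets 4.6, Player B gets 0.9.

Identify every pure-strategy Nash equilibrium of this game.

Check each profile: it is a Nash equilibrium iff no player can strictly gain by switching unilaterally.
(W, L): Player B can switch to C (0.2 → 0.7). Not NE.
(W, C): Player B can switch to R (0.7 → 4.2). Not NE.
(W, R): Player A can switch to X (0.7 → 3.1). Not NE.
(X, L): Player A can switch to W (1.8 → 2.7). Not NE.
(X, C): Player A can switch to W (2.8 → 4.8). Not NE.
(X, R): Player A can switch to Z (3.1 → 4.6). Not NE.
(Y, L): Player A can switch to W (0.3 → 2.7). Not NE.
(Y, C): Player A can switch to W (4.4 → 4.8). Not NE.
(Y, R): Player A can switch to W (0.1 → 0.7). Not NE.
(Z, L): Player A can switch to W (0 → 2.7). Not NE.
(The remaining 2 profiles each have a profitable deviation by the same check.)

There is no pure-strategy Nash equilibrium.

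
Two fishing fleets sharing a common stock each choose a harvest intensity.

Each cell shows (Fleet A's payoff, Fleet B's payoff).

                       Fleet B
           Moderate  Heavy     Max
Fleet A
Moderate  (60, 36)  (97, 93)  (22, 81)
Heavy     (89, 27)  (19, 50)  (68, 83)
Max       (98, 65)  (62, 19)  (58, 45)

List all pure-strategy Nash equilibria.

Fleet A against Moderate: payoffs 60, 89, 98 → best response Max.
Fleet A against Heavy: payoffs 97, 19, 62 → best response Moderate.
Fleet A against Max: payoffs 22, 68, 58 → best response Heavy.
Fleet B against Moderate: payoffs 36, 93, 81 → best response Heavy.
Fleet B against Heavy: payoffs 27, 50, 83 → best response Max.
Fleet B against Max: payoffs 65, 19, 45 → best response Moderate.
Mutual best responses: (Moderate, Heavy); (Heavy, Max); (Max, Moderate).

Pure-strategy Nash equilibria: (Moderate, Heavy); (Heavy, Max); (Max, Moderate)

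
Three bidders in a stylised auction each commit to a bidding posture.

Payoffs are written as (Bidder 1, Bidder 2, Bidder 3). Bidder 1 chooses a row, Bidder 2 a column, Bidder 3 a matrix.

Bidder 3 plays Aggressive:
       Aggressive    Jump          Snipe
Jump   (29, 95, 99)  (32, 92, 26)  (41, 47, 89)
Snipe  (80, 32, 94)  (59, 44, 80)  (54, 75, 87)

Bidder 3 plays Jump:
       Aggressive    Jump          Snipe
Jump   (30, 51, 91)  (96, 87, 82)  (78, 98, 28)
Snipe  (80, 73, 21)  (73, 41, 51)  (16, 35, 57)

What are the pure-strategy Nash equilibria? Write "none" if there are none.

(Jump, Aggressive, Aggressive): Bidder 1 can switch to Snipe (29 → 80). Not NE.
(Jump, Aggressive, Jump): Bidder 1 can switch to Snipe (30 → 80). Not NE.
(Jump, Jump, Aggressive): Bidder 1 can switch to Snipe (32 → 59). Not NE.
(Jump, Jump, Jump): Bidder 2 can switch to Snipe (87 → 98). Not NE.
(Jump, Snipe, Aggressive): Bidder 1 can switch to Snipe (41 → 54). Not NE.
(Jump, Snipe, Jump): Bidder 3 can switch to Aggressive (28 → 89). Not NE.
(Snipe, Aggressive, Aggressive): Bidder 2 can switch to Jump (32 → 44). Not NE.
(Snipe, Aggressive, Jump): Bidder 3 can switch to Aggressive (21 → 94). Not NE.
(Snipe, Jump, Aggressive): Bidder 2 can switch to Snipe (44 → 75). Not NE.
(Snipe, Jump, Jump): Bidder 1 can switch to Jump (73 → 96). Not NE.
(Snipe, Snipe, Aggressive): Bidder 1 gets 54, best alternative 41; Bidder 2 gets 75, best alternative 44; Bidder 3 gets 87, best alternative 57. No profitable deviation — NE.
(Snipe, Snipe, Jump): Bidder 1 can switch to Jump (16 → 78). Not NE.

The unique pure-strategy Nash equilibrium is (Snipe, Snipe, Aggressive).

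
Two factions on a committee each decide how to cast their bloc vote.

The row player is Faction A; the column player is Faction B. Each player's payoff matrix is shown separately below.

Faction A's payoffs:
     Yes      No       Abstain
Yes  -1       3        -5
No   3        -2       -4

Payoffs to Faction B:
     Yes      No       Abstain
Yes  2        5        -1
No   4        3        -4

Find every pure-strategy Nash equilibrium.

Pure-strategy Nash equilibria: (Yes, No); (No, Yes)

(Yes, Yes): Faction A can switch to No (-1 → 3). Not NE.
(Yes, No): Faction A gets 3, best alternative -2; Faction B gets 5, best alternative 2. No profitable deviation — NE.
(Yes, Abstain): Faction A can switch to No (-5 → -4). Not NE.
(No, Yes): Faction A gets 3, best alternative -1; Faction B gets 4, best alternative 3. No profitable deviation — NE.
(No, No): Faction A can switch to Yes (-2 → 3). Not NE.
(No, Abstain): Faction B can switch to Yes (-4 → 4). Not NE.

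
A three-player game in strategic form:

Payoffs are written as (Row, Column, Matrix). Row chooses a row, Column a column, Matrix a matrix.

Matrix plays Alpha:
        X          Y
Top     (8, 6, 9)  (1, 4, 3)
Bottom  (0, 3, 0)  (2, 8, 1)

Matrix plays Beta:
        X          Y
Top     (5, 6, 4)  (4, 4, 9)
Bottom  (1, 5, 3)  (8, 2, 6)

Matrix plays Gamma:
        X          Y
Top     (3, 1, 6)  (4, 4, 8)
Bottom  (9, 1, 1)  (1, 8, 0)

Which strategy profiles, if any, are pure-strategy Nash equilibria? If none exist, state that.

Mark each player's best response to every combination of opponents' strategies; a profile where every player is best-responding is a pure Nash equilibrium.
Row against (X, Alpha): payoffs 8, 0 → best response Top.
Row against (X, Beta): payoffs 5, 1 → best response Top.
Row against (X, Gamma): payoffs 3, 9 → best response Bottom.
Row against (Y, Alpha): payoffs 1, 2 → best response Bottom.
Row against (Y, Beta): payoffs 4, 8 → best response Bottom.
Row against (Y, Gamma): payoffs 4, 1 → best response Top.
Column against (Top, Alpha): payoffs 6, 4 → best response X.
Column against (Top, Beta): payoffs 6, 4 → best response X.
Column against (Top, Gamma): payoffs 1, 4 → best response Y.
Column against (Bottom, Alpha): payoffs 3, 8 → best response Y.
Column against (Bottom, Beta): payoffs 5, 2 → best response X.
Column against (Bottom, Gamma): payoffs 1, 8 → best response Y.
Matrix against (Top, X): payoffs 9, 4, 6 → best response Alpha.
Matrix against (Top, Y): payoffs 3, 9, 8 → best response Beta.
Matrix against (Bottom, X): payoffs 0, 3, 1 → best response Beta.
Matrix against (Bottom, Y): payoffs 1, 6, 0 → best response Beta.
Mutual best responses: (Top, X, Alpha).

The unique pure-strategy Nash equilibrium is (Top, X, Alpha).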